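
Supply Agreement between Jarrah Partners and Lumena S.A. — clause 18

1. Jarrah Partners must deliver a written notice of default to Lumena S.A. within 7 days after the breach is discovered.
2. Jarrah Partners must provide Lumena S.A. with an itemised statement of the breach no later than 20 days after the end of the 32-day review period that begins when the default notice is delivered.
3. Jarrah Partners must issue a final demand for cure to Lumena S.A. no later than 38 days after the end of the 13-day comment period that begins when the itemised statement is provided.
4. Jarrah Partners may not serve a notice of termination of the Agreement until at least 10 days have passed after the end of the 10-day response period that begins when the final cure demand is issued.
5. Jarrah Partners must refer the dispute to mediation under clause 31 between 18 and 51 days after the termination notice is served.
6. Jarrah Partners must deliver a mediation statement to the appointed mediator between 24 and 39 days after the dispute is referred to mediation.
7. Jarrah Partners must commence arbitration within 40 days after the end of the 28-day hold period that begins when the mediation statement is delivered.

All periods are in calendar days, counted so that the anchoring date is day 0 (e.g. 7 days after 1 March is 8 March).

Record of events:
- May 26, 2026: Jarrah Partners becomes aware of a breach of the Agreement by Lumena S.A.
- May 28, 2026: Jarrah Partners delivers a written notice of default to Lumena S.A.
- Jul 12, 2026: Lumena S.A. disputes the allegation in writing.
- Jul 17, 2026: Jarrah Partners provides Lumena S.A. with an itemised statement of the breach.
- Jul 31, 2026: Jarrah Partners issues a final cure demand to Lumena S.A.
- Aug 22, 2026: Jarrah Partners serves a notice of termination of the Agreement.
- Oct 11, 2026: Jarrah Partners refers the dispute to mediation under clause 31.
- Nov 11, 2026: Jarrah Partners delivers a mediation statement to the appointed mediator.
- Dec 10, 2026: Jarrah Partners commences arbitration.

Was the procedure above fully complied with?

Yes

(1) due by May 26, 2026 + 7 days = Jun 2, 2026; May 28, 2026 is within that limit.
(2) due by Jun 29, 2026 + 20 days = Jul 19, 2026; done Jul 17, 2026 — timely.
(3) due by Jul 30, 2026 + 38 days = Sep 6, 2026; done Jul 31, 2026 — timely.
(4) permitted from Aug 10, 2026 + 10 days = Aug 20, 2026 onward; done Aug 22, 2026, after the minimum wait.
(5) the permitted window runs from Aug 22, 2026 + 18 = Sep 9, 2026 to Aug 22, 2026 + 51 = Oct 12, 2026; done Oct 11, 2026 — within the window.
(6) the permitted window runs from Oct 11, 2026 + 24 = Nov 4, 2026 to Oct 11, 2026 + 39 = Nov 19, 2026; done Nov 11, 2026, which is between those dates.
(7) due by Dec 9, 2026 + 40 days = Jan 18, 2027; completed Dec 10, 2026, before the deadline.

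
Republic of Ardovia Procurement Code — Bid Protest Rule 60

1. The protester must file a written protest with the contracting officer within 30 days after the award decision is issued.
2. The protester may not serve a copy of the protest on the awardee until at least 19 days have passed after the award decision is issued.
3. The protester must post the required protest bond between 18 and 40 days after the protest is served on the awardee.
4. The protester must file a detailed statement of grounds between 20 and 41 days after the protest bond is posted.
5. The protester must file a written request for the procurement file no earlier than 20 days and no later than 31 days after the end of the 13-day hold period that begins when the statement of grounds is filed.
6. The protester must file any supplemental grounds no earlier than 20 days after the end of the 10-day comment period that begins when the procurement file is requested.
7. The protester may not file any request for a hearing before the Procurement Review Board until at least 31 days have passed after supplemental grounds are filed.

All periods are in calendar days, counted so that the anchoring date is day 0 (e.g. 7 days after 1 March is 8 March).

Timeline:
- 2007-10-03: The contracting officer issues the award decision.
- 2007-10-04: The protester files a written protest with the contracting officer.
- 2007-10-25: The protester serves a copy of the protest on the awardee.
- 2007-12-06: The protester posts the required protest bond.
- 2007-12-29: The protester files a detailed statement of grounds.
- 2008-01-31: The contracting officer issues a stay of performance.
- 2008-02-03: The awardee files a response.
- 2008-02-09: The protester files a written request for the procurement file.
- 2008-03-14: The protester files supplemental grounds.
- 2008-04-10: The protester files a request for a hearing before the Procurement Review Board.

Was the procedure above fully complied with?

No

Step 1: 30 days after 2007-10-03 (when the award decision is issued) is 2007-11-02; completed 2007-10-04, before the deadline.
Step 2: the earliest permitted date is 19 days after 2007-10-03 (when the award decision is issued), i.e. 2007-10-22; 2007-10-25 is on or after that date.
Step 3: the window is 18–40 days after 2007-10-25 (when the protest is served on the awardee), so 2007-11-12 through 2007-12-04; done 2007-12-06 — 2 days after the window closed.
No need to go further; step 3 was not satisfied.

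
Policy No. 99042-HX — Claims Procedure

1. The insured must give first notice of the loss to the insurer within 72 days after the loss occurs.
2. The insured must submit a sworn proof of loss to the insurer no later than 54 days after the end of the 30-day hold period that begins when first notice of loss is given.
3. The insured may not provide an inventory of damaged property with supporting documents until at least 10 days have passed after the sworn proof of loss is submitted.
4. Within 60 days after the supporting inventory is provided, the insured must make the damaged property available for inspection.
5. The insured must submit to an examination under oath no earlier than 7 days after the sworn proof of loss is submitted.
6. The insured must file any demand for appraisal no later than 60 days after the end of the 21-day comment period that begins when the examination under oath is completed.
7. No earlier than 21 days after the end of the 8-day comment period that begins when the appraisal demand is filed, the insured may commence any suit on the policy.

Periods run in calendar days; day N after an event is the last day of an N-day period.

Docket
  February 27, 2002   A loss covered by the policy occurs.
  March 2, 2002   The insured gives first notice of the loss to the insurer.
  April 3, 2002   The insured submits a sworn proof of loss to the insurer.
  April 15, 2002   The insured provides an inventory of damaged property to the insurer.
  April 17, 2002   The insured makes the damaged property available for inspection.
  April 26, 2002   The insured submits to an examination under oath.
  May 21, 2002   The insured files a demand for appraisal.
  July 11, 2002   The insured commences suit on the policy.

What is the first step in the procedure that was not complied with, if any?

None — every step was satisfied

Step 1: 72 days after February 27, 2002 (when the loss occurs) is May 10, 2002; March 2, 2002 is within that limit.
Step 2: 54 days after April 1, 2002 (end of the 30-day hold period, which began when first notice of loss is given on March 2, 2002) is May 25, 2002; done April 3, 2002 — timely.
Step 3: the earliest permitted date is 10 days after April 3, 2002 (when the sworn proof of loss is submitted), i.e. April 13, 2002; done April 15, 2002, after the minimum wait.
Step 4: 60 days after April 15, 2002 (when the supporting inventory is provided) is June 14, 2002; completed April 17, 2002, before the deadline.
Step 5: the earliest permitted date is 7 days after April 3, 2002 (when the sworn proof of loss is submitted), i.e. April 10, 2002; April 26, 2002 is on or after that date.
Step 6: 60 days after May 17, 2002 (end of the 21-day comment period, which began when the examination under oath is completed on April 26, 2002) is July 16, 2002; May 21, 2002 is within that limit.
Step 7: the earliest permitted date is 21 days after May 29, 2002 (end of the 8-day comment period, which began when the appraisal demand is filed on May 21, 2002), i.e. June 19, 2002; July 11, 2002 is on or after that date.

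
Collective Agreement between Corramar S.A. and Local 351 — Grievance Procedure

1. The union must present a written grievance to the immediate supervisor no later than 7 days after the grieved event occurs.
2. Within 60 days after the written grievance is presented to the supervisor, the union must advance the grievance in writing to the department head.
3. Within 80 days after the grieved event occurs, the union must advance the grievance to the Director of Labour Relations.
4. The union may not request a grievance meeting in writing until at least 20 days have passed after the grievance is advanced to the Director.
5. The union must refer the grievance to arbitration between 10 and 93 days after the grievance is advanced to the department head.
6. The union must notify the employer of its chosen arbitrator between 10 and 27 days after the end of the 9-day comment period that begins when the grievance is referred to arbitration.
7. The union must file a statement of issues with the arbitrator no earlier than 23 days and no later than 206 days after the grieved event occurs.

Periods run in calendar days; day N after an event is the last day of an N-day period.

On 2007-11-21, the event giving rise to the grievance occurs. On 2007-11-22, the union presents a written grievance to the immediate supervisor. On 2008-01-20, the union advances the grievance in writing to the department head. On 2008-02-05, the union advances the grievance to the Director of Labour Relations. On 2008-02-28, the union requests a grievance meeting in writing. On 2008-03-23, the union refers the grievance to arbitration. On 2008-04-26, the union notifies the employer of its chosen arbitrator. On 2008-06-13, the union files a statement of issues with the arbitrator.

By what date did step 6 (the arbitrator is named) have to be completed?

2008-04-28

The grievance is referred to arbitration on 2008-03-23; the 9-day comment period therefore ends 2008-04-01, and step 6 runs from that date. The window is 10–27 days after 2008-04-01; it closes on 2008-04-28.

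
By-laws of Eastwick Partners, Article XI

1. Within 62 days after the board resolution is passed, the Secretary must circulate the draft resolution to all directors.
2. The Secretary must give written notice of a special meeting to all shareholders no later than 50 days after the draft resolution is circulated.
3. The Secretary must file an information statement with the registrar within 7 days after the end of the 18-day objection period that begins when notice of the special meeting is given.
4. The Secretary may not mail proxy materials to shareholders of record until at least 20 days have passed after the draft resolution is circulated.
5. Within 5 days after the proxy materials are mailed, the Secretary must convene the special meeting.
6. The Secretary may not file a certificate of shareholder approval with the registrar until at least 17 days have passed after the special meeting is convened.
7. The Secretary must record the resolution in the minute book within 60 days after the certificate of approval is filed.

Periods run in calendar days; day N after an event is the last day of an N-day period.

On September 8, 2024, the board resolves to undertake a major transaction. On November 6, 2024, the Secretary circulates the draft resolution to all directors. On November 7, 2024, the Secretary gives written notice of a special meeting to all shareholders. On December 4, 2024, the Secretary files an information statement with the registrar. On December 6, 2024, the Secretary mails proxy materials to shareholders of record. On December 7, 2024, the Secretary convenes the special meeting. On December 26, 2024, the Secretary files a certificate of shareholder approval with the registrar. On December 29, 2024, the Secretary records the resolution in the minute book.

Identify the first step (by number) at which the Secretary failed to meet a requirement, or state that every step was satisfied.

Step 3

Step 1 — counting 62 days from September 8, 2024 (when the board resolution is passed) gives a deadline of November 9, 2024; completed November 6, 2024, before the deadline.
Step 2 — counting 50 days from November 6, 2024 (when the draft resolution is circulated) gives a deadline of December 26, 2024; done November 7, 2024 — timely.
Step 3 — counting 7 days from November 25, 2024 (end of the 18-day objection period, which began when notice of the special meeting is given on November 7, 2024) gives a deadline of December 2, 2024; December 4, 2024 misses that deadline by 2 days.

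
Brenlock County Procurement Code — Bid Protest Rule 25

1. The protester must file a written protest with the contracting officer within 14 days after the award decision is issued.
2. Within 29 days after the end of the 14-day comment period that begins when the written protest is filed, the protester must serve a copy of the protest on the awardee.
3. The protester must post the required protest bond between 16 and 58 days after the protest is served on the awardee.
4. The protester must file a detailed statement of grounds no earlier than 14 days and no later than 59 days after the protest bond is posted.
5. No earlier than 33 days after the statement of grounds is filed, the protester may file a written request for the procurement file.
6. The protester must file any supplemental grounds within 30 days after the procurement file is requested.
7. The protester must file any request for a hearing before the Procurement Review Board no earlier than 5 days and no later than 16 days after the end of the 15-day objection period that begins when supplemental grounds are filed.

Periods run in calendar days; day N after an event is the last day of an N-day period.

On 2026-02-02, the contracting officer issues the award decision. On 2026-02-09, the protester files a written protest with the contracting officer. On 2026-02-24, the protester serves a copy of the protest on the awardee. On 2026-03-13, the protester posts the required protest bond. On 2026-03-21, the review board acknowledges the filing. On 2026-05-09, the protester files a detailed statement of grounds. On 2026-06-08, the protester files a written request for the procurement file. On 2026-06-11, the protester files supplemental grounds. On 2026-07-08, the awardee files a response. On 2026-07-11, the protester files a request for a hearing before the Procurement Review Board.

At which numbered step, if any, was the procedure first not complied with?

Step 5

Step 1 — counting 14 days from 2026-02-02 (when the award decision is issued) gives a deadline of 2026-02-16; 2026-02-09 is within that limit.
Step 2 — counting 29 days from 2026-02-23 (end of the 14-day comment period, which began when the written protest is filed on 2026-02-09) gives a deadline of 2026-03-24; done 2026-02-24 — timely.
Step 3 — 16 and 58 days from 2026-02-24 (when the protest is served on the awardee) are 2026-03-12 and 2026-04-23 respectively; 2026-03-13 falls inside that range.
Step 4 — 14 and 59 days from 2026-03-13 (when the protest bond is posted) are 2026-03-27 and 2026-05-11 respectively; done 2026-05-09 — within the window.
Step 5 — must wait 33 days from 2026-05-09 (when the statement of grounds is filed), so not before 2026-06-11; done 2026-06-08 — 3 days too early.
Later steps need not be reached.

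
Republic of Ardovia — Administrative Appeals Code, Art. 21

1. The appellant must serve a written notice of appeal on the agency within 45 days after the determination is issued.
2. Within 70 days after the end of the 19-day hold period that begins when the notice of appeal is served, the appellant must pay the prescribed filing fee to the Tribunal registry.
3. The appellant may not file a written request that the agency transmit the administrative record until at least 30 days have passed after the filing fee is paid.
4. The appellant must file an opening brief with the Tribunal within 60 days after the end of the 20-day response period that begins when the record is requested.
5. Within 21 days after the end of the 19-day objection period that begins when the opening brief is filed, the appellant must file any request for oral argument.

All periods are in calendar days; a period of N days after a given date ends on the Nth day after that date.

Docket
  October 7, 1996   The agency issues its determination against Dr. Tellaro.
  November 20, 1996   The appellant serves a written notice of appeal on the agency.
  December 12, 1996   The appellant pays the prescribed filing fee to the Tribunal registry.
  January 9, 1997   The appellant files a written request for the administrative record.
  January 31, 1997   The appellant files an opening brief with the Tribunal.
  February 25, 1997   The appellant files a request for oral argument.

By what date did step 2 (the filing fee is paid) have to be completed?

February 17, 1997

The notice of appeal is served on November 20, 1996; the 19-day hold period therefore ends December 9, 1996, and step 2 runs from that date. 70 days after December 9, 1996 is February 17, 1997.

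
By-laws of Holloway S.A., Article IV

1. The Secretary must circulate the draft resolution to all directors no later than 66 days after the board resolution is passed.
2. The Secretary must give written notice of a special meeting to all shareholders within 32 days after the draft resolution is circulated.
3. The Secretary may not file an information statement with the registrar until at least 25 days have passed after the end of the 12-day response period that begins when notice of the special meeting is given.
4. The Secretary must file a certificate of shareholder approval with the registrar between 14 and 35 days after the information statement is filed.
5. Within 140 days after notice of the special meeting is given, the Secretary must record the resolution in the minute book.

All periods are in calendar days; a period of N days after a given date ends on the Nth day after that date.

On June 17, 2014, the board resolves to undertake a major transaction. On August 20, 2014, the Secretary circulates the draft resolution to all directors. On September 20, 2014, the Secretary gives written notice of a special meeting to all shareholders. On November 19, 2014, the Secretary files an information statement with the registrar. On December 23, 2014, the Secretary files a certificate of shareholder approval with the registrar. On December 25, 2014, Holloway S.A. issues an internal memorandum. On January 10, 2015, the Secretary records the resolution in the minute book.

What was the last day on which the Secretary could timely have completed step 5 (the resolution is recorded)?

Step 5 runs from September 20, 2014, when notice of the special meeting is given. 140 days after September 20, 2014 is February 7, 2015.

February 7, 2015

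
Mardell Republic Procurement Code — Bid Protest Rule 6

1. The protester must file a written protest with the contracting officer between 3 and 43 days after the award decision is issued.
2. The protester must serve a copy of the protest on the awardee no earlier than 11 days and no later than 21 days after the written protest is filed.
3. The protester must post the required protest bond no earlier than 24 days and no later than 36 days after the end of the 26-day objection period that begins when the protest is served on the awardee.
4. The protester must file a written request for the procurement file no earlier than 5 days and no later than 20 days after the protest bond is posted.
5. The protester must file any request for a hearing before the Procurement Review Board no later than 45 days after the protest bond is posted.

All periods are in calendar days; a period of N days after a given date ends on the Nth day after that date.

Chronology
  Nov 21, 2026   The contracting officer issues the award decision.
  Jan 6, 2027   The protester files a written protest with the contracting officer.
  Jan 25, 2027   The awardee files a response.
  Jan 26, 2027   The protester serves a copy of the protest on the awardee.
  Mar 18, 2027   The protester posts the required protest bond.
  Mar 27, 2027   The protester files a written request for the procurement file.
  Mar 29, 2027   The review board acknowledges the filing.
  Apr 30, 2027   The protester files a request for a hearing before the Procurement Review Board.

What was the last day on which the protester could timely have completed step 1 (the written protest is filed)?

Step 1 runs from Nov 21, 2026, when the award decision is issued. The window is 3–43 days after Nov 21, 2026; it closes on Jan 3, 2027.

Jan 3, 2027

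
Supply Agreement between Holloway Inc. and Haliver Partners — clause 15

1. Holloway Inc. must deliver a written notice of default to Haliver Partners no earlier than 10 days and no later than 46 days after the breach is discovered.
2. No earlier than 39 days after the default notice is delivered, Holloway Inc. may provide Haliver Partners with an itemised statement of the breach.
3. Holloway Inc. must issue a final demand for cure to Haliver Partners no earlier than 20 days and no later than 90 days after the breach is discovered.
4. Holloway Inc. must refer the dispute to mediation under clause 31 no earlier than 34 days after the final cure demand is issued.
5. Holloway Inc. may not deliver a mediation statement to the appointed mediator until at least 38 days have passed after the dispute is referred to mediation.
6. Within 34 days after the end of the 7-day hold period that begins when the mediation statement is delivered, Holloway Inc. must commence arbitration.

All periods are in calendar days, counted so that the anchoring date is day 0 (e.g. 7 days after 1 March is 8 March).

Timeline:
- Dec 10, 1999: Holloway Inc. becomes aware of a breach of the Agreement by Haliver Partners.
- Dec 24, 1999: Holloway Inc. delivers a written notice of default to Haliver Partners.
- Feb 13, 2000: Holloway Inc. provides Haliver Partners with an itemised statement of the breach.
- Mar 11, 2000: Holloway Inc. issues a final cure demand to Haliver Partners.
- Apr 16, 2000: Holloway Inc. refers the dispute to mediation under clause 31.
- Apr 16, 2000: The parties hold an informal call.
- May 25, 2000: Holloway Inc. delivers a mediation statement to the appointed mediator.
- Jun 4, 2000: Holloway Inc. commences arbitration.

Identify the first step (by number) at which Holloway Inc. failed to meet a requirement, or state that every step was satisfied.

Step 1: the window is 10–46 days after Dec 10, 1999 (when the breach is discovered), so Dec 20, 1999 through Jan 25, 2000; done Dec 24, 1999, which is between those dates.
Step 2: the earliest permitted date is 39 days after Dec 24, 1999 (when the default notice is delivered), i.e. Feb 1, 2000; done Feb 13, 2000 — permitted.
Step 3: the window is 20–90 days after Dec 10, 1999 (when the breach is discovered), so Dec 30, 1999 through Mar 9, 2000; done Mar 11, 2000 — 2 days after the window closed.
That is the first point of non-compliance.

Step 3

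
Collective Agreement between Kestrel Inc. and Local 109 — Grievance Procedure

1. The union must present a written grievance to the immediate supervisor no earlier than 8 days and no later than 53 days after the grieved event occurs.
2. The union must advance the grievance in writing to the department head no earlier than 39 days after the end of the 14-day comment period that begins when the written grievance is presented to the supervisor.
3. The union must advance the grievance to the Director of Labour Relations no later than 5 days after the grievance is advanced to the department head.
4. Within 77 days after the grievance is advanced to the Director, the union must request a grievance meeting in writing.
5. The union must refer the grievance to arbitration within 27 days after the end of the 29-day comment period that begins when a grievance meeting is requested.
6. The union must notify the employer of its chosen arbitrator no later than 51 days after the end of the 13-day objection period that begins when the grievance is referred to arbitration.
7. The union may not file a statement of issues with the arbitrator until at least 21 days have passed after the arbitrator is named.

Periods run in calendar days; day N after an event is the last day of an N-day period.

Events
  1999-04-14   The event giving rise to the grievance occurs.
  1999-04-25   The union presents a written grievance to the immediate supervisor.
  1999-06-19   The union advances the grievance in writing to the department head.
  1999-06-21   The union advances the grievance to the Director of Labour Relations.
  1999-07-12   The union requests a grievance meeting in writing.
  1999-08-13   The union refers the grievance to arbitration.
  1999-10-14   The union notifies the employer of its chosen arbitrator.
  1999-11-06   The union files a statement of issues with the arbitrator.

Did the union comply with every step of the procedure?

Yes

(1) the permitted window runs from 1999-04-14 + 8 = 1999-04-22 to 1999-04-14 + 53 = 1999-06-06; 1999-04-25 falls inside that range.
(2) permitted from 1999-05-09 + 39 days = 1999-06-17 onward; 1999-06-19 is on or after that date.
(3) due by 1999-06-19 + 5 days = 1999-06-24; 1999-06-21 is within that limit.
(4) due by 1999-06-21 + 77 days = 1999-09-06; 1999-07-12 is within that limit.
(5) due by 1999-08-10 + 27 days = 1999-09-06; completed 1999-08-13, before the deadline.
(6) due by 1999-08-26 + 51 days = 1999-10-16; completed 1999-10-14, before the deadline.
(7) permitted from 1999-10-14 + 21 days = 1999-11-04 onward; done 1999-11-06, after the minimum wait.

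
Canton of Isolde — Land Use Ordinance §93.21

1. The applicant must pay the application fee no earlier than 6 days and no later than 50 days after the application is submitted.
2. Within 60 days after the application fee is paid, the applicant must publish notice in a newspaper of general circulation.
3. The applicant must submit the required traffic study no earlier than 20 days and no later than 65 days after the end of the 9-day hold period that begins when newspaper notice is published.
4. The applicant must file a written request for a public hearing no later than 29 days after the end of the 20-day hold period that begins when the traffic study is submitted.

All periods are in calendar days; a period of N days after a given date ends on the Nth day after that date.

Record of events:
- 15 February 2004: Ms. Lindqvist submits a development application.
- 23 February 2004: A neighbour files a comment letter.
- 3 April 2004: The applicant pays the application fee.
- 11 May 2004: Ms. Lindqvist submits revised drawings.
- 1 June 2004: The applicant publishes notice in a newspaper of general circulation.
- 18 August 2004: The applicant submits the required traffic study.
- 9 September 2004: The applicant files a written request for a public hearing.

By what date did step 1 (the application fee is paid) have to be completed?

Step 1 runs from 15 February 2004, when the application is submitted. The window is 6–50 days after 15 February 2004; it closes on 5 April 2004.

5 April 2004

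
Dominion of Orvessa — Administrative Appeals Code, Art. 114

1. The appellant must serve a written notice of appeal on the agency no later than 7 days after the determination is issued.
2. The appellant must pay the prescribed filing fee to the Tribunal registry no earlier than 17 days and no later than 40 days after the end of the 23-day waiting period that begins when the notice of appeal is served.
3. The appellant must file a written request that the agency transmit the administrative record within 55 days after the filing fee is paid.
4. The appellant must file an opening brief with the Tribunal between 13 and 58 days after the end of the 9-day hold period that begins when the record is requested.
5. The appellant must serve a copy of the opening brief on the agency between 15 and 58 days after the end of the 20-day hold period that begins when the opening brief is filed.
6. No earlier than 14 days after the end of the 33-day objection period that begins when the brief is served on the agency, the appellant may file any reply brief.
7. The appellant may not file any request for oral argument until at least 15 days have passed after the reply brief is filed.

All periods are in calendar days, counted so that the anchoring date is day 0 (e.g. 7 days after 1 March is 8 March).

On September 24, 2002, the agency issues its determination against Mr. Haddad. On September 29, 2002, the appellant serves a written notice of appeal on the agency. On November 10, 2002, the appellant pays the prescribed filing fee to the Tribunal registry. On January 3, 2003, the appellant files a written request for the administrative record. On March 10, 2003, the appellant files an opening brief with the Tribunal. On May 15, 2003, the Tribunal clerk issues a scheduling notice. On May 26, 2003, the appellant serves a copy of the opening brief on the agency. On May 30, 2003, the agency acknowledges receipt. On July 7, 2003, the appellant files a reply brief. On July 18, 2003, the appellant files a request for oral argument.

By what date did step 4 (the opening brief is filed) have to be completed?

March 11, 2003

The record is requested on January 3, 2003; the 9-day hold period therefore ends January 12, 2003, and step 4 runs from that date. The window is 13–58 days after January 12, 2003; it closes on March 11, 2003.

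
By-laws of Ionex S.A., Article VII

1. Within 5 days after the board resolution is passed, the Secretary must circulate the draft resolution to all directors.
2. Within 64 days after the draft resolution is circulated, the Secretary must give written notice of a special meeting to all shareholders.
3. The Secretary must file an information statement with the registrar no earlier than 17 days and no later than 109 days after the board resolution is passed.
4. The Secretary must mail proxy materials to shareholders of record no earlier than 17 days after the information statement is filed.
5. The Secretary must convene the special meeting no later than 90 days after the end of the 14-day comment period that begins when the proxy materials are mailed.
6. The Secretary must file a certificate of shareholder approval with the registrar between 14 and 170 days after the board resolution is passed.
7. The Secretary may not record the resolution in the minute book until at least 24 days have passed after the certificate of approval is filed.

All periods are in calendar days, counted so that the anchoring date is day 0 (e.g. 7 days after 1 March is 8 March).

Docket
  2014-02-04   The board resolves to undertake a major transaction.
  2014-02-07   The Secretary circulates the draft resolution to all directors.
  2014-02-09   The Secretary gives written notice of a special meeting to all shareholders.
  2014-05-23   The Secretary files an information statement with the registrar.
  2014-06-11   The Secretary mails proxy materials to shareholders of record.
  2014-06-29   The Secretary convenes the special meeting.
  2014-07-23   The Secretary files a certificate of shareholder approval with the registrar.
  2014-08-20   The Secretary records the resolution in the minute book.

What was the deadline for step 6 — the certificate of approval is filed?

2014-07-24

Step 6 runs from 2014-02-04, when the board resolution is passed. The window is 14–170 days after 2014-02-04; it closes on 2014-07-24.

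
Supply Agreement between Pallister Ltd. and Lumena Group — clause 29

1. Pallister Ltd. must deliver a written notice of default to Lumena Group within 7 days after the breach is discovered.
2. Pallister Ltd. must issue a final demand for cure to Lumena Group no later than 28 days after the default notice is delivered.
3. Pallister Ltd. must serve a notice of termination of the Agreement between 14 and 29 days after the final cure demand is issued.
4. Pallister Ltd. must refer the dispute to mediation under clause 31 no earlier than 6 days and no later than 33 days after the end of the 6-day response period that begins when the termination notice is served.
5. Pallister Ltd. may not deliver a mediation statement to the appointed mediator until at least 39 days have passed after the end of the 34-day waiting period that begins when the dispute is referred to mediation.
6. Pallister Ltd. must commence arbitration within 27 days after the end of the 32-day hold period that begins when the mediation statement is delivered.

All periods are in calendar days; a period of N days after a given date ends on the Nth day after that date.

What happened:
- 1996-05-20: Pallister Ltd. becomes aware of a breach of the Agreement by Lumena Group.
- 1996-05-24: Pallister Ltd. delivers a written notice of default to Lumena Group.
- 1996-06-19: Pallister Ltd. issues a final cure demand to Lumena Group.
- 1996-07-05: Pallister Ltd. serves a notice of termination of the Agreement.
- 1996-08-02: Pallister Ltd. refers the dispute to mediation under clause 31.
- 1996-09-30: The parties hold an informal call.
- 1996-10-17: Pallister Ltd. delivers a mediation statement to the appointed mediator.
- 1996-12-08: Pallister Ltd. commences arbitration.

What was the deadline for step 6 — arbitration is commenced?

1996-12-15

The mediation statement is delivered on 1996-10-17; the 32-day hold period therefore ends 1996-11-18, and step 6 runs from that date. 27 days after 1996-11-18 is 1996-12-15.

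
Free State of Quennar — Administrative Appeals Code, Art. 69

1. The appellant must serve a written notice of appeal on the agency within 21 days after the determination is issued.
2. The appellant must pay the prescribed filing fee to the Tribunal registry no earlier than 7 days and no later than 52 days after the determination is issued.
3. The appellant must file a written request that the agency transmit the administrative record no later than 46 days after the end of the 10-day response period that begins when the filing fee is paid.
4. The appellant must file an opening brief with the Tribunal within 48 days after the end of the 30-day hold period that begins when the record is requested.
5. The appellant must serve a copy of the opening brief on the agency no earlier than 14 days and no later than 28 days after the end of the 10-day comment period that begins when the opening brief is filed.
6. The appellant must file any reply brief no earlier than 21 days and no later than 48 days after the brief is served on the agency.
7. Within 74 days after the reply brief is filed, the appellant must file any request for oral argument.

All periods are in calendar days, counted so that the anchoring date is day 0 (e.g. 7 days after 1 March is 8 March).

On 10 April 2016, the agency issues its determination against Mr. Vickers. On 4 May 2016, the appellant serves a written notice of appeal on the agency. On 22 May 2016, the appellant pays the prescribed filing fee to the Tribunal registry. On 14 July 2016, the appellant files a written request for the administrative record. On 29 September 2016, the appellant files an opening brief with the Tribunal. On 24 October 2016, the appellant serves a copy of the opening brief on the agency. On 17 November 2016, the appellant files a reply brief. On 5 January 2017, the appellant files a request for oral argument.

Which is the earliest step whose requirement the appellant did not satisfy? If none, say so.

(1) due by 10 April 2016 + 21 days = 1 May 2016; done 4 May 2016 — 3 days late.
No need to go further; step 1 was not satisfied.

Step 1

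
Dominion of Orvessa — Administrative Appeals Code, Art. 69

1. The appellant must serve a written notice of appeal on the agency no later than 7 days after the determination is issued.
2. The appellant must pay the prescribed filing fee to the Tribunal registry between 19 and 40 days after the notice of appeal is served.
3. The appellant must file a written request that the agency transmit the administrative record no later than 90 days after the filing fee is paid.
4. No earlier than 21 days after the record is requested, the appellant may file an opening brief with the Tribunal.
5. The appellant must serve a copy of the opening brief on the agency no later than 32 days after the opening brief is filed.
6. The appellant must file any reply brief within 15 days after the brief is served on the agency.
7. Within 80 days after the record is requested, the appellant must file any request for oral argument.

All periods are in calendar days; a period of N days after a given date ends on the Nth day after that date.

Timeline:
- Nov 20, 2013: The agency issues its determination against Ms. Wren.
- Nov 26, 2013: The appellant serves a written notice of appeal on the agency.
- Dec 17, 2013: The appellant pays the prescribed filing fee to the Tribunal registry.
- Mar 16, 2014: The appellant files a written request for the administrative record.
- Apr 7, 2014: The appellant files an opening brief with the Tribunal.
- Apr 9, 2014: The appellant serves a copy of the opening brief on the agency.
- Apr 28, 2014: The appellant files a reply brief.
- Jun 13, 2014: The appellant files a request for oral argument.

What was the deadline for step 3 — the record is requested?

Step 3 runs from Dec 17, 2013, when the filing fee is paid. 90 days after Dec 17, 2013 is Mar 17, 2014.

Mar 17, 2014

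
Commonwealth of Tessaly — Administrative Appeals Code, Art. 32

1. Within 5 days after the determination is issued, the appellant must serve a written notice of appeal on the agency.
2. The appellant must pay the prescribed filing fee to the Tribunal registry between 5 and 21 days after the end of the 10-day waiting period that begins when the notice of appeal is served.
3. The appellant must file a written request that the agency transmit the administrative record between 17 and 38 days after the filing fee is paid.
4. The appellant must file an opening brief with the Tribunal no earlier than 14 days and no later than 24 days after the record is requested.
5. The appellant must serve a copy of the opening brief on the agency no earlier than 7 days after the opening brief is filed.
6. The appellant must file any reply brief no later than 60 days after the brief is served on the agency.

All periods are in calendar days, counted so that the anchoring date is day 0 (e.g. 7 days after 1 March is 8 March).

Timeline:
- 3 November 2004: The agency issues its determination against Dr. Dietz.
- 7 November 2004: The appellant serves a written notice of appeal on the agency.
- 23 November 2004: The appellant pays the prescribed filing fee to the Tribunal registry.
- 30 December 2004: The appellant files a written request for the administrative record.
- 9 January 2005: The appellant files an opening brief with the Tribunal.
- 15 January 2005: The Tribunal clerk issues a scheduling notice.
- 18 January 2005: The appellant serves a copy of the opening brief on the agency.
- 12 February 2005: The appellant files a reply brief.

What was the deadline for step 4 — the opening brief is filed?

23 January 2005

Step 4 runs from 30 December 2004, when the record is requested. The window is 14–24 days after 30 December 2004; it closes on 23 January 2005.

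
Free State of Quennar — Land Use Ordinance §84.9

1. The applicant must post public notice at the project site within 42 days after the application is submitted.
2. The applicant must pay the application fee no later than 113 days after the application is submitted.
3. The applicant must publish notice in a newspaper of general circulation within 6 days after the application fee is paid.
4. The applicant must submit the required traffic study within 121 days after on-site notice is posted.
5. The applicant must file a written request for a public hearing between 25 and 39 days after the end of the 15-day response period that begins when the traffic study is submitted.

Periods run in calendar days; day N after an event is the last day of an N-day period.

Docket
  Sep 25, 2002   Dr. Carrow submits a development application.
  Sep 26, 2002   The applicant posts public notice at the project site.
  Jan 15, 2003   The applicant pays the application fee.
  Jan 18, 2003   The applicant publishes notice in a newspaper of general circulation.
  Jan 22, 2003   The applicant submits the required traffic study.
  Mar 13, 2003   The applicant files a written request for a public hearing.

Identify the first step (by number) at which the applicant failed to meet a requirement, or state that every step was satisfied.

Step 1 — counting 42 days from Sep 25, 2002 (when the application is submitted) gives a deadline of Nov 6, 2002; done Sep 26, 2002 — timely.
Step 2 — counting 113 days from Sep 25, 2002 (when the application is submitted) gives a deadline of Jan 16, 2003; completed Jan 15, 2003, before the deadline.
Step 3 — counting 6 days from Jan 15, 2003 (when the application fee is paid) gives a deadline of Jan 21, 2003; completed Jan 18, 2003, before the deadline.
Step 4 — counting 121 days from Sep 26, 2002 (when on-site notice is posted) gives a deadline of Jan 25, 2003; Jan 22, 2003 is within that limit.
Step 5 — 25 and 39 days from Feb 6, 2003 (end of the 15-day response period, which began when the traffic study is submitted on Jan 22, 2003) are Mar 3, 2003 and Mar 17, 2003 respectively; done Mar 13, 2003, which is between those dates.

None — every step was satisfied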